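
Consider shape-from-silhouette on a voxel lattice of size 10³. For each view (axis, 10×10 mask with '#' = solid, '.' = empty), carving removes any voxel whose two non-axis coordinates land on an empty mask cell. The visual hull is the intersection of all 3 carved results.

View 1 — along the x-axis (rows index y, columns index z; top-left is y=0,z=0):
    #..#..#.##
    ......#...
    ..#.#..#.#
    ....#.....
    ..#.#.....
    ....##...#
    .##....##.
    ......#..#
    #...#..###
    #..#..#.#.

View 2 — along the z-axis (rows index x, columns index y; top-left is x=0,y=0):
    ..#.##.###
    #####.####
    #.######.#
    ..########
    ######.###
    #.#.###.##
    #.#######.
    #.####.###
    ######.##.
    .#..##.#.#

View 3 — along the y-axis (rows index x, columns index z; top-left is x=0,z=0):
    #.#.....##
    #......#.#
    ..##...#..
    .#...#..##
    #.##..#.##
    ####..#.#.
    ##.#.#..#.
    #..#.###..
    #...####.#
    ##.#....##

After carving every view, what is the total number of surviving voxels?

initial block: 10^3 = 1000
  1. axis=0 (YZ plane), |mask|=31  ⇒  voxels=310
  2. axis=2 (XY plane), |mask|=76  ⇒  voxels=239
  3. axis=1 (XZ plane), |mask|=47  ⇒  voxels=112

voxel count = 112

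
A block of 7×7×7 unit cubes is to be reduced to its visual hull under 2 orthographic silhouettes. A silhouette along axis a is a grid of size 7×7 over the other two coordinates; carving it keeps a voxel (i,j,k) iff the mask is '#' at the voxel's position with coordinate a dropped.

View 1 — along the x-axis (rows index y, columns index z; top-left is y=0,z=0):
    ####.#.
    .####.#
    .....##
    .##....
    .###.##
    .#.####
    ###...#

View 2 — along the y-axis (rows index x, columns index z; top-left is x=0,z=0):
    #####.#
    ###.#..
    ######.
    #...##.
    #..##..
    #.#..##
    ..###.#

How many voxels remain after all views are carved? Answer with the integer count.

before carving: 343 voxels (7×7×7)
carve view 1 (along x, YZ-mask fill 28/49): 196 voxels remain
carve view 2 (along y, XZ-mask fill 30/49): 110 voxels remain

|visual hull| = 110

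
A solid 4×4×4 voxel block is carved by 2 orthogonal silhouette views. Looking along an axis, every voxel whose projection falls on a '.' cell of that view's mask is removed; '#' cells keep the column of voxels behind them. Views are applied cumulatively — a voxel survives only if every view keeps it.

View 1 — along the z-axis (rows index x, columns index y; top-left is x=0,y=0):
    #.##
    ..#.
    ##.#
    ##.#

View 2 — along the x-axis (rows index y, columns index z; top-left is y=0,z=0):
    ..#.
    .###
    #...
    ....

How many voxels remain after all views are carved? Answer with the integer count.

voxel count = 11

full grid |V| = 64
[1] z-view keeps 10 columns → grid now 40
[2] x-view keeps 5 columns → grid now 11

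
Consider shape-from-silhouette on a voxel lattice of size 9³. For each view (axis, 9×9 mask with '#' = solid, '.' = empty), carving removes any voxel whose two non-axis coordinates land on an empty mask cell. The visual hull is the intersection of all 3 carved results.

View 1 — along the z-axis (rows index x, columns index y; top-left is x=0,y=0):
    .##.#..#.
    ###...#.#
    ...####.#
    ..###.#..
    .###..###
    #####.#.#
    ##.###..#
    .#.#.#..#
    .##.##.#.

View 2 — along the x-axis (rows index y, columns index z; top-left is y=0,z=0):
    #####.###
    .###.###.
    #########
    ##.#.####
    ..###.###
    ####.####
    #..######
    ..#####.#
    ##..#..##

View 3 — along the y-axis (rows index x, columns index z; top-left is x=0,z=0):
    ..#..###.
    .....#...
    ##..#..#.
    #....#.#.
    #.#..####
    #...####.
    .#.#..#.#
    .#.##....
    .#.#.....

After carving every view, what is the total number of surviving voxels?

before carving: 729 voxels (9×9×9)
[1] z-view keeps 46 columns → grid now 414
[2] x-view keeps 62 columns → grid now 313
[3] y-view keeps 32 columns → grid now 132

remaining voxels: 132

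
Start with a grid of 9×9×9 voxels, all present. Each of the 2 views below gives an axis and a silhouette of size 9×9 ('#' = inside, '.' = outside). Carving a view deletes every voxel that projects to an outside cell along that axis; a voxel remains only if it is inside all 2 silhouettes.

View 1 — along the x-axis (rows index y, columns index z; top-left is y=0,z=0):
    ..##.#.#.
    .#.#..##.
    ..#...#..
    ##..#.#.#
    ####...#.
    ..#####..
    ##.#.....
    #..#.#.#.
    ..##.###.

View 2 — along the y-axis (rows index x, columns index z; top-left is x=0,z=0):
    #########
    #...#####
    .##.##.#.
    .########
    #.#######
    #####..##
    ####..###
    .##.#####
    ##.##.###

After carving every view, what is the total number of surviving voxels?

remaining voxels: 257

initial block: 9^3 = 729
[1] x-view keeps 37 columns → grid now 333
[2] y-view keeps 64 columns → grid now 257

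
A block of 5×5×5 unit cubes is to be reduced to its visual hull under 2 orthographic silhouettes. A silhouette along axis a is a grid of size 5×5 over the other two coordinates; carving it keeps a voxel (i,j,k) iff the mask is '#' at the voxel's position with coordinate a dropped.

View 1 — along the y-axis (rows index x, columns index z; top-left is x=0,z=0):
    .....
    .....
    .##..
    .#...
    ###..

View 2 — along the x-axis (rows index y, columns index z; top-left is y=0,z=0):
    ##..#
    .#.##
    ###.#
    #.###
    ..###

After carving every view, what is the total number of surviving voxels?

18 voxels

initial block: 5^3 = 125
step 1: project along y, AND mask (6/25) → |grid| = 30
step 2: project along x, AND mask (17/25) → |grid| = 18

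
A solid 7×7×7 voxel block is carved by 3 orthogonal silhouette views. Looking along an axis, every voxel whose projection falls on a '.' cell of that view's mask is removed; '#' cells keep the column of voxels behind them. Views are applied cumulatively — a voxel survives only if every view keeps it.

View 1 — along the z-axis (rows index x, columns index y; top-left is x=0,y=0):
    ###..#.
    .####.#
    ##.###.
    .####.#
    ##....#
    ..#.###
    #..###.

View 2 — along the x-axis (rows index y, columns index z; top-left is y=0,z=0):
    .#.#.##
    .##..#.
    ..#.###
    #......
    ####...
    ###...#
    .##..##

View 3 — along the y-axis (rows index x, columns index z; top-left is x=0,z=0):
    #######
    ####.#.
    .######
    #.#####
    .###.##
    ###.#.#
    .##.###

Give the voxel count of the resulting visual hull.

86 voxels

initial block: 7^3 = 343
after view 1 [z-axis, 30 of 49 cells solid] → remaining = 210
after view 2 [x-axis, 24 of 49 cells solid] → remaining = 103
after view 3 [y-axis, 39 of 49 cells solid] → remaining = 86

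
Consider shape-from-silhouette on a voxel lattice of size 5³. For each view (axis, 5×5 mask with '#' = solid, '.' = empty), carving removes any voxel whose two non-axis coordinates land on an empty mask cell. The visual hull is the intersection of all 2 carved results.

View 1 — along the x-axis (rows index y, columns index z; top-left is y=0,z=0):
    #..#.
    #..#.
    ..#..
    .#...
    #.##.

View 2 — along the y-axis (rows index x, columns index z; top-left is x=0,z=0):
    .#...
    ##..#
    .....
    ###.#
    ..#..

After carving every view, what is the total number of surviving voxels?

before carving: 125 voxels (5×5×5)
[1] x-view keeps 9 columns → grid now 45
[2] y-view keeps 9 columns → grid now 13

remaining voxels: 13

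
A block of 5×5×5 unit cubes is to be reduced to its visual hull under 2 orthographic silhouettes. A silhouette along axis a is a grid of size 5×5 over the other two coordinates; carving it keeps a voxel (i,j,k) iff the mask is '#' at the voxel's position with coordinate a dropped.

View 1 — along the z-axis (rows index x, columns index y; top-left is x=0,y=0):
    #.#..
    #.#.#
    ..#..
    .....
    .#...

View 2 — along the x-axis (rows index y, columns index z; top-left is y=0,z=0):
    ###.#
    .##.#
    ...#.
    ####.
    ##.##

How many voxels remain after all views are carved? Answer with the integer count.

voxel count = 18

start: 5×5×5 = 125 voxels
  1. axis=2 (XY plane), |mask|=7  ⇒  voxels=35
  2. axis=0 (YZ plane), |mask|=16  ⇒  voxels=18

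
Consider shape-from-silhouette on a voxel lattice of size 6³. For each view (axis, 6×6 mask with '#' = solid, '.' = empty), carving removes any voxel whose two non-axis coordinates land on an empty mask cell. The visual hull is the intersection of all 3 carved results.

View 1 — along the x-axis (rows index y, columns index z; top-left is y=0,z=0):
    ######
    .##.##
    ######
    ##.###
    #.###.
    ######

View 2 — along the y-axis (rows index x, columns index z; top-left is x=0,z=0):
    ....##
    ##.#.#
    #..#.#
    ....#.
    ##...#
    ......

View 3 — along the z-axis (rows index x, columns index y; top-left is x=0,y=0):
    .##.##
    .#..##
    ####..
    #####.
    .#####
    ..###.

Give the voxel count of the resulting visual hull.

|visual hull| = 42

start: 6×6×6 = 216 voxels
V1 x: intersect with YZ mask (31 set) -- 186 left
V2 y: intersect with XZ mask (13 set) -- 67 left
V3 z: intersect with XY mask (24 set) -- 42 left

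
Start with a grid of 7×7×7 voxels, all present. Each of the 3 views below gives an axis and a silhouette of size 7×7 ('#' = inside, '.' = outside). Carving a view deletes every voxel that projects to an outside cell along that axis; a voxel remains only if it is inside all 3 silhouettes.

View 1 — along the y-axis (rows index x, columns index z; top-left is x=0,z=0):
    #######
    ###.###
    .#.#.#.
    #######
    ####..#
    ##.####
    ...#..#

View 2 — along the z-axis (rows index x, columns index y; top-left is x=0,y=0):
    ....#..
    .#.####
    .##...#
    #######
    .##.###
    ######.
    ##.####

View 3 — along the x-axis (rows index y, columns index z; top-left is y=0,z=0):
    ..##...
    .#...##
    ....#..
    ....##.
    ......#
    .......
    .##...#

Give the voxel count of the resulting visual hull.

voxel count = 43

before carving: 343 voxels (7×7×7)
step 1: project along y, AND mask (36/49) → |grid| = 252
step 2: project along z, AND mask (33/49) → |grid| = 168
step 3: project along x, AND mask (12/49) → |grid| = 43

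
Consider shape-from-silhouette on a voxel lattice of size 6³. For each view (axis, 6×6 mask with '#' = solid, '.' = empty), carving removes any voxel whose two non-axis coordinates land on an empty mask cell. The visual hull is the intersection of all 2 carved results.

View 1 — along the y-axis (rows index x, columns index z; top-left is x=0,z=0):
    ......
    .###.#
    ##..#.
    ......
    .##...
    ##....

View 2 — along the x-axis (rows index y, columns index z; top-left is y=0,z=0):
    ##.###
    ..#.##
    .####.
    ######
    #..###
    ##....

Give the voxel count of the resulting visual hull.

initial block: 6^3 = 216
[1] y-view keeps 11 columns → grid now 66
[2] x-view keeps 24 columns → grid now 43

|visual hull| = 43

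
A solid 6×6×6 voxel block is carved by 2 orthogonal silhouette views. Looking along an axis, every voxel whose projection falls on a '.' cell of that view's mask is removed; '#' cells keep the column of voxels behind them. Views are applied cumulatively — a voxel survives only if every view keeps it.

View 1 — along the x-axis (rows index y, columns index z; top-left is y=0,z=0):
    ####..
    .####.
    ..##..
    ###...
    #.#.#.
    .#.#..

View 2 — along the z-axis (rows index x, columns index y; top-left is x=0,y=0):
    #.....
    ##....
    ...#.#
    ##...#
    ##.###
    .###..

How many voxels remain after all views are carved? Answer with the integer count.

voxel count = 52

initial block: 6^3 = 216
carve view 1 (along x, YZ-mask fill 18/36): 108 voxels remain
carve view 2 (along z, XY-mask fill 16/36): 52 voxels remain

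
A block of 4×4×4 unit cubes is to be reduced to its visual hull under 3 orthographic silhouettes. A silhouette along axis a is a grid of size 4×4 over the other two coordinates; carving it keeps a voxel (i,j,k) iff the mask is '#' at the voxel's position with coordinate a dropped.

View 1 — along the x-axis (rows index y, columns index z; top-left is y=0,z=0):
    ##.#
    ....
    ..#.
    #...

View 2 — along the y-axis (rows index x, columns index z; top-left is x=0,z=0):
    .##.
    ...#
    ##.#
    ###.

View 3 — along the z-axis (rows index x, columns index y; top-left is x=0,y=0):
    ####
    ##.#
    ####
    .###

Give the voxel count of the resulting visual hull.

9 voxels

before carving: 64 voxels (4×4×4)
carve view 1 (along x, YZ-mask fill 5/16): 20 voxels remain
carve view 2 (along y, XZ-mask fill 9/16): 11 voxels remain
carve view 3 (along z, XY-mask fill 14/16): 9 voxels remain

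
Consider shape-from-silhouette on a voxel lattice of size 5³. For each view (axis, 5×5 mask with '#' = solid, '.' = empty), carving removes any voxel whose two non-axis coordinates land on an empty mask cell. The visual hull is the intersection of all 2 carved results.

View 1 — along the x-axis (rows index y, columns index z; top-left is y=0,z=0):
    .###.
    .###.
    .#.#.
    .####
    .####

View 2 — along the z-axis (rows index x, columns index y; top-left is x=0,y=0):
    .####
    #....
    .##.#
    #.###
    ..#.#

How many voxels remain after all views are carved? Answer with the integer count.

44 voxels

start: 5×5×5 = 125 voxels
  1. axis=0 (YZ plane), |mask|=16  ⇒  voxels=80
  2. axis=2 (XY plane), |mask|=14  ⇒  voxels=44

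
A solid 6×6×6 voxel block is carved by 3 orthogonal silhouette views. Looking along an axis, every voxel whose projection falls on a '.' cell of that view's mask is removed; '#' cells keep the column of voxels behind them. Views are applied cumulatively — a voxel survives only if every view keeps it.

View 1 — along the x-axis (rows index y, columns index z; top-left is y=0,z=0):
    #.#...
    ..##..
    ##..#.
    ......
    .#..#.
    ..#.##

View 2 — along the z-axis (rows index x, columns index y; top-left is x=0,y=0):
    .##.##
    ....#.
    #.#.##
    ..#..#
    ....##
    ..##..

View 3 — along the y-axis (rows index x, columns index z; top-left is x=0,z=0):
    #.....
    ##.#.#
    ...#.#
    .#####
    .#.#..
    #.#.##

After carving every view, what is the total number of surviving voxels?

start: 6×6×6 = 216 voxels
step 1: project along x, AND mask (12/36) → |grid| = 72
step 2: project along z, AND mask (15/36) → |grid| = 36
step 3: project along y, AND mask (18/36) → |grid| = 11

11 voxels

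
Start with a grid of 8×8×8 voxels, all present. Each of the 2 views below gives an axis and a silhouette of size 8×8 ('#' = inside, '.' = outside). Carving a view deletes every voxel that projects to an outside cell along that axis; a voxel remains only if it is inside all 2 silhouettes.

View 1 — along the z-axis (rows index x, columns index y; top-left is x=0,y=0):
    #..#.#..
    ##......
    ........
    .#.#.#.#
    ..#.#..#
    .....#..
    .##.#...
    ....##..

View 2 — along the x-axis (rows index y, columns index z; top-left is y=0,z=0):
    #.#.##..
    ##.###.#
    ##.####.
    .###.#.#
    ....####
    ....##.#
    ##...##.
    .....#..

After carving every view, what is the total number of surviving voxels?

initial block: 8^3 = 512
carve view 1 (along z, XY-mask fill 18/64): 144 voxels remain
carve view 2 (along x, YZ-mask fill 33/64): 74 voxels remain

remaining voxels: 74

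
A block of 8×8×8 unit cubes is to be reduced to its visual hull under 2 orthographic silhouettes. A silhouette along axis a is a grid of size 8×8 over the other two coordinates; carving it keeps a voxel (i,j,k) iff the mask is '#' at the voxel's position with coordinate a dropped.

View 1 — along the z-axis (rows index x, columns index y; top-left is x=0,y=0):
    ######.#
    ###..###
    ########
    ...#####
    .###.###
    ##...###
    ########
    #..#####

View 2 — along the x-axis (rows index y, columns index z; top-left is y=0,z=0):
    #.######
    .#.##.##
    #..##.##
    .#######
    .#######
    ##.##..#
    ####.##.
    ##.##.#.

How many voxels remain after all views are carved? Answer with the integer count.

full grid |V| = 512
carve view 1 (along z, XY-mask fill 51/64): 408 voxels remain
carve view 2 (along x, YZ-mask fill 47/64): 296 voxels remain

296 voxels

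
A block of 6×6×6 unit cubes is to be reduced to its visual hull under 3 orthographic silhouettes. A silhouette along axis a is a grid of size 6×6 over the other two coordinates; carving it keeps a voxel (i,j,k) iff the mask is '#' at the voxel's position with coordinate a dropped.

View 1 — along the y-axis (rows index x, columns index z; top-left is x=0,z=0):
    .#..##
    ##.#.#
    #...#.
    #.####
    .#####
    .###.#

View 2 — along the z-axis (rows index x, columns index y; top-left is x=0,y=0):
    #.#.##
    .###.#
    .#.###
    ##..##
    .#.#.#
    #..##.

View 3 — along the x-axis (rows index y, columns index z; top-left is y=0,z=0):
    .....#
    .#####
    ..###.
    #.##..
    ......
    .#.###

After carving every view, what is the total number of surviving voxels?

before carving: 216 voxels (6×6×6)
step 1: project along y, AND mask (23/36) → |grid| = 138
step 2: project along z, AND mask (22/36) → |grid| = 83
step 3: project along x, AND mask (16/36) → |grid| = 39

remaining voxels: 39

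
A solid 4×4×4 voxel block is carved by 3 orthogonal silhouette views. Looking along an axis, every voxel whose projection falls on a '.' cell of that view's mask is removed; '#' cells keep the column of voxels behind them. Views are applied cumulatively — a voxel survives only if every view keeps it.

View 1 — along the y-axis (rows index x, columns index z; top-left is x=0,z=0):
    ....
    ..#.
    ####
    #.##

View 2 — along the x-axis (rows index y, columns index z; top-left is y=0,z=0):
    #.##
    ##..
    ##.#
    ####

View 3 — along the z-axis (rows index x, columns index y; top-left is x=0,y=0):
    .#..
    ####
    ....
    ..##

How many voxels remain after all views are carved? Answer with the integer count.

before carving: 64 voxels (4×4×4)
carve view 1 (along y, XZ-mask fill 8/16): 32 voxels remain
carve view 2 (along x, YZ-mask fill 12/16): 23 voxels remain
carve view 3 (along z, XY-mask fill 7/16): 7 voxels remain

|visual hull| = 7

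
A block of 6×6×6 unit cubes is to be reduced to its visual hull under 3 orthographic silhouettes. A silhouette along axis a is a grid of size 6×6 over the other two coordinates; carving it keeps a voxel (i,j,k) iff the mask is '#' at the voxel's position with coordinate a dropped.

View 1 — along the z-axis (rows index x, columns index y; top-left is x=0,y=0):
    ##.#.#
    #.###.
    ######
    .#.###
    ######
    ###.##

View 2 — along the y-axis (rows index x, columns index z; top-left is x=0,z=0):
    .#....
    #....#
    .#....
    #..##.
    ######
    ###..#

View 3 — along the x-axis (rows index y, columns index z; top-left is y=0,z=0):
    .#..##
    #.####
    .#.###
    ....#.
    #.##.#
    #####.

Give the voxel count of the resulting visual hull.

before carving: 216 voxels (6×6×6)
[1] z-view keeps 29 columns → grid now 174
[2] y-view keeps 17 columns → grid now 86
[3] x-view keeps 22 columns → grid now 53

voxel count = 53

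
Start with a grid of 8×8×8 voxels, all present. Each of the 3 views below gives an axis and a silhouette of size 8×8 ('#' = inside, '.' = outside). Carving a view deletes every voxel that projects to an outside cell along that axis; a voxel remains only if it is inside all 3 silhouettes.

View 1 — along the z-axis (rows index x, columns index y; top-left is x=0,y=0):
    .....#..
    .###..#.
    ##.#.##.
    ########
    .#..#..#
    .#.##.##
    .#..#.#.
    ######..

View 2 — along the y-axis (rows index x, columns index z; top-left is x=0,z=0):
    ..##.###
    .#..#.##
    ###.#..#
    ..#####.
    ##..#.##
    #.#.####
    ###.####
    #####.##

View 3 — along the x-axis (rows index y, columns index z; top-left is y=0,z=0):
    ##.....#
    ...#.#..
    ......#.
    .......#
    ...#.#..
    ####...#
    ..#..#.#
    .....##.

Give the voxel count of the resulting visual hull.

full grid |V| = 512
step 1: project along z, AND mask (35/64) → |grid| = 280
step 2: project along y, AND mask (44/64) → |grid| = 194
step 3: project along x, AND mask (19/64) → |grid| = 53

remaining voxels: 53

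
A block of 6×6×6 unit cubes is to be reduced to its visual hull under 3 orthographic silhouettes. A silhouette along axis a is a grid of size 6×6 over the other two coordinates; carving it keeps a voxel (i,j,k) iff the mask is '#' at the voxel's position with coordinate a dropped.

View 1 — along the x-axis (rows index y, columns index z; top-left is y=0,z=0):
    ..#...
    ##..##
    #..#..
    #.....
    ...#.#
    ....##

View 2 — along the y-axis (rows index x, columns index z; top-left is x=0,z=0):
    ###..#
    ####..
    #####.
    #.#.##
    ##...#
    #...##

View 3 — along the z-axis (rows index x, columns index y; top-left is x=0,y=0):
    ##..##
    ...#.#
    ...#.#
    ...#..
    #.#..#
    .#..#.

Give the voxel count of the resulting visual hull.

remaining voxels: 16

full grid |V| = 216
after view 1 [x-axis, 12 of 36 cells solid] → remaining = 72
after view 2 [y-axis, 23 of 36 cells solid] → remaining = 48
after view 3 [z-axis, 14 of 36 cells solid] → remaining = 16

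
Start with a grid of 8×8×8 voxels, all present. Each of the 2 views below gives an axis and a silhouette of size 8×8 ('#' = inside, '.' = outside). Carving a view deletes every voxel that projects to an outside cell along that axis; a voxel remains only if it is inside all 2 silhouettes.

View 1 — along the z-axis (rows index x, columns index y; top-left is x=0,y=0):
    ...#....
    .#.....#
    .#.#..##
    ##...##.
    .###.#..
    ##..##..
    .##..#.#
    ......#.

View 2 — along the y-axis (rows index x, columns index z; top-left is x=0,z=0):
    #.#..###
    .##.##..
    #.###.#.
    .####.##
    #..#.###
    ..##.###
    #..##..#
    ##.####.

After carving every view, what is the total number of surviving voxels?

voxel count = 119

initial block: 8^3 = 512
[1] z-view keeps 24 columns → grid now 192
[2] y-view keeps 40 columns → grid now 119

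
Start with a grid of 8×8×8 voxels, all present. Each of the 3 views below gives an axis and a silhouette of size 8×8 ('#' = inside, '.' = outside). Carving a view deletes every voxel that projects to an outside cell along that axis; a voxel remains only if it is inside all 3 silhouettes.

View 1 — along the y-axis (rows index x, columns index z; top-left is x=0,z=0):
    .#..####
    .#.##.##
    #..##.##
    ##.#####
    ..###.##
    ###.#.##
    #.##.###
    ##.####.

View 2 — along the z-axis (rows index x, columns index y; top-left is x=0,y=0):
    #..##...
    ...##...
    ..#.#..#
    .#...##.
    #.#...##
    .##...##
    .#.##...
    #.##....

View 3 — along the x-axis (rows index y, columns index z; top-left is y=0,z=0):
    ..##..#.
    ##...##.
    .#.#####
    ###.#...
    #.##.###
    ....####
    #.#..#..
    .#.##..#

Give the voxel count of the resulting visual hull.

start: 8×8×8 = 512 voxels
step 1: project along y, AND mask (45/64) → |grid| = 360
step 2: project along z, AND mask (25/64) → |grid| = 141
step 3: project along x, AND mask (34/64) → |grid| = 76

|visual hull| = 76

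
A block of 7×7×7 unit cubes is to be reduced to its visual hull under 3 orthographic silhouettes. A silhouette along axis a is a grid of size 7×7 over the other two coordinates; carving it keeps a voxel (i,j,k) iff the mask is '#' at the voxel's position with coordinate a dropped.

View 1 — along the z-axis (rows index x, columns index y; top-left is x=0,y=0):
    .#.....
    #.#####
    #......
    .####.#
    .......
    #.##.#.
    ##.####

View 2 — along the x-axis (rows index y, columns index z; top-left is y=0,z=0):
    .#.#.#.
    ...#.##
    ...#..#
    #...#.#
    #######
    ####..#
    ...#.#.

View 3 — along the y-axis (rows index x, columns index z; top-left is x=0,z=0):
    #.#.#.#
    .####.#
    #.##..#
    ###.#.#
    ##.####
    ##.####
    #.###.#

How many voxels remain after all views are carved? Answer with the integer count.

before carving: 343 voxels (7×7×7)
V1 z: intersect with XY mask (23 set) -- 161 left
V2 x: intersect with YZ mask (25 set) -- 81 left
V3 y: intersect with XZ mask (35 set) -- 56 left

voxel count = 56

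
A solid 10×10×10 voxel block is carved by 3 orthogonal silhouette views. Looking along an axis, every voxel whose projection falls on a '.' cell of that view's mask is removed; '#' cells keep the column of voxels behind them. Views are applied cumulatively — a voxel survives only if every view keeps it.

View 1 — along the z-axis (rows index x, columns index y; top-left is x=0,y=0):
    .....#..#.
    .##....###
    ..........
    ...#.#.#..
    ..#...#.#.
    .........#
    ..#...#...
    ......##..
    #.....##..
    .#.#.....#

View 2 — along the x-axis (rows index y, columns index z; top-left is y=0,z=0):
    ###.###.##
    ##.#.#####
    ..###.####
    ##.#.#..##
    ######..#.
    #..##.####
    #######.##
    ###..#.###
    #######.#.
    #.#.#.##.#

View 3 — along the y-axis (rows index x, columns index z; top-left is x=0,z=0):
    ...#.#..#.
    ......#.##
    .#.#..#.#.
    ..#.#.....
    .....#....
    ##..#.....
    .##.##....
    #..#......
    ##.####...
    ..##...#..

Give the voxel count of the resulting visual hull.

voxel count = 51

full grid |V| = 1000
step 1: project along z, AND mask (24/100) → |grid| = 240
step 2: project along x, AND mask (73/100) → |grid| = 177
step 3: project along y, AND mask (31/100) → |grid| = 51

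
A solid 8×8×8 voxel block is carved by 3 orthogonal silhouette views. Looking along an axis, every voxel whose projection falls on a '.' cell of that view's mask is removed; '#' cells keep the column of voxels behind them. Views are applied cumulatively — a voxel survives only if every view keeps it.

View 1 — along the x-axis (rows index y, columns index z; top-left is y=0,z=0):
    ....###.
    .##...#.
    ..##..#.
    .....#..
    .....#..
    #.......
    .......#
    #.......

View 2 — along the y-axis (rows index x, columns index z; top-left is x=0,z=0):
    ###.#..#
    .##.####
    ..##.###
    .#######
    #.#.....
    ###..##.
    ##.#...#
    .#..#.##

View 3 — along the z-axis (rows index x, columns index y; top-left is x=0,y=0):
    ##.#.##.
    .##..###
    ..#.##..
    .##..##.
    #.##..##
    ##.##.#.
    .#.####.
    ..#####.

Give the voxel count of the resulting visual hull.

start: 8×8×8 = 512 voxels
step 1: project along x, AND mask (14/64) → |grid| = 112
step 2: project along y, AND mask (38/64) → |grid| = 66
step 3: project along z, AND mask (37/64) → |grid| = 36

voxel count = 36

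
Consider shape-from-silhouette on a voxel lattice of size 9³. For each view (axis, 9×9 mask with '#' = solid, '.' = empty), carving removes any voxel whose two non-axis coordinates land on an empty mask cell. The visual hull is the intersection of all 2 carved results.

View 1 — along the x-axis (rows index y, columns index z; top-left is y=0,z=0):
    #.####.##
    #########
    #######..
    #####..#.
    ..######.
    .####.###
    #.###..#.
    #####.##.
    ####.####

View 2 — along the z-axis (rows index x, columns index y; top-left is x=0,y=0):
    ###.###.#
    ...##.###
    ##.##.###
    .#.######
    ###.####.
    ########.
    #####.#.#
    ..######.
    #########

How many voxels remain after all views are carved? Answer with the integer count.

remaining voxels: 427

initial block: 9^3 = 729
step 1: project along x, AND mask (62/81) → |grid| = 558
step 2: project along z, AND mask (63/81) → |grid| = 427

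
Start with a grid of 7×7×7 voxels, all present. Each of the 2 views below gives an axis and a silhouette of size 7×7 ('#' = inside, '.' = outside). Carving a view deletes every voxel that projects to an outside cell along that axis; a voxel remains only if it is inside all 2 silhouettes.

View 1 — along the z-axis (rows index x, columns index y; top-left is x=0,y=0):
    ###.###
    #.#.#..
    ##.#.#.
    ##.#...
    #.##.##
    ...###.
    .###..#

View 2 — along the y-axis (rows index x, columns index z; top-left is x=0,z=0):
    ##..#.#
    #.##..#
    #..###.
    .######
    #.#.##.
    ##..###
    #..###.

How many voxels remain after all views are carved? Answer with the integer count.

|visual hull| = 121

start: 7×7×7 = 343 voxels
after view 1 [z-axis, 28 of 49 cells solid] → remaining = 196
after view 2 [y-axis, 31 of 49 cells solid] → remaining = 121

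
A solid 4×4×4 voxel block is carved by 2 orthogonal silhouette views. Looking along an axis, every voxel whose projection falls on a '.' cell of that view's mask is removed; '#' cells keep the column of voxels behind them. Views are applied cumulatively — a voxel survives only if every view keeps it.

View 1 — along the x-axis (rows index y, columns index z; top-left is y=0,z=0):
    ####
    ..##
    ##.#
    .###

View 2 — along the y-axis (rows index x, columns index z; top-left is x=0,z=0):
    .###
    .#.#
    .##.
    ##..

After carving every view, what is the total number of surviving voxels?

full grid |V| = 64
V1 x: intersect with YZ mask (12 set) -- 48 left
V2 y: intersect with XZ mask (9 set) -- 28 left

remaining voxels: 28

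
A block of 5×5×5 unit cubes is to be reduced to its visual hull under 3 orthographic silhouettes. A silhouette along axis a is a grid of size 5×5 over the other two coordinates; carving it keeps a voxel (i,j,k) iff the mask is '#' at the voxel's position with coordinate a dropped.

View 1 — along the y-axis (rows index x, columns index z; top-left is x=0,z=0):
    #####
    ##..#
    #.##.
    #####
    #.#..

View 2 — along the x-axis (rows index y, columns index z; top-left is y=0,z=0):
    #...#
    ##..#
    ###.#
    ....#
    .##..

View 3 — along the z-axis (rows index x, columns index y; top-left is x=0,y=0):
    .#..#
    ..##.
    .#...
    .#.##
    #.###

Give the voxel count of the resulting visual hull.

full grid |V| = 125
  1. axis=1 (XZ plane), |mask|=18  ⇒  voxels=90
  2. axis=0 (YZ plane), |mask|=12  ⇒  voxels=44
  3. axis=2 (XY plane), |mask|=12  ⇒  voxels=20

|visual hull| = 20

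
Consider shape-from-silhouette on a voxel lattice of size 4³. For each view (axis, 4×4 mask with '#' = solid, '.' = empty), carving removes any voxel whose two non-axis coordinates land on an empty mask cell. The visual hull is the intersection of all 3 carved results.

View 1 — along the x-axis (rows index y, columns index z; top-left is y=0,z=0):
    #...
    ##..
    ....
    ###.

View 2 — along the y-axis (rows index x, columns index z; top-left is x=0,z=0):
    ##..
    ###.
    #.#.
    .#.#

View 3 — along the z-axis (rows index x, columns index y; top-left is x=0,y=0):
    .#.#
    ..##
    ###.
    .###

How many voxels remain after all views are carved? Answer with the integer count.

voxel count = 11

initial block: 4^3 = 64
V1 x: intersect with YZ mask (6 set) -- 24 left
V2 y: intersect with XZ mask (9 set) -- 17 left
V3 z: intersect with XY mask (10 set) -- 11 left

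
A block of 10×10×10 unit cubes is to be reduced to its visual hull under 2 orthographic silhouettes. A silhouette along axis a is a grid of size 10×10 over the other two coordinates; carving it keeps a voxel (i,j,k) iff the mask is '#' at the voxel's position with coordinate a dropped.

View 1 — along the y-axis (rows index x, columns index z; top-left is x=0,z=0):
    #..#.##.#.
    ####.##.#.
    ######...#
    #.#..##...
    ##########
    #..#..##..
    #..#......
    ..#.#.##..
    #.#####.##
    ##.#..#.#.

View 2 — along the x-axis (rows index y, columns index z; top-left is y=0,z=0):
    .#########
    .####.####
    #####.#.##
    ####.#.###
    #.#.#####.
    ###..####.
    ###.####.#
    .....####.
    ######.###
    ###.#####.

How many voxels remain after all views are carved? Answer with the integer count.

remaining voxels: 419

initial block: 10^3 = 1000
step 1: project along y, AND mask (56/100) → |grid| = 560
step 2: project along x, AND mask (76/100) → |grid| = 419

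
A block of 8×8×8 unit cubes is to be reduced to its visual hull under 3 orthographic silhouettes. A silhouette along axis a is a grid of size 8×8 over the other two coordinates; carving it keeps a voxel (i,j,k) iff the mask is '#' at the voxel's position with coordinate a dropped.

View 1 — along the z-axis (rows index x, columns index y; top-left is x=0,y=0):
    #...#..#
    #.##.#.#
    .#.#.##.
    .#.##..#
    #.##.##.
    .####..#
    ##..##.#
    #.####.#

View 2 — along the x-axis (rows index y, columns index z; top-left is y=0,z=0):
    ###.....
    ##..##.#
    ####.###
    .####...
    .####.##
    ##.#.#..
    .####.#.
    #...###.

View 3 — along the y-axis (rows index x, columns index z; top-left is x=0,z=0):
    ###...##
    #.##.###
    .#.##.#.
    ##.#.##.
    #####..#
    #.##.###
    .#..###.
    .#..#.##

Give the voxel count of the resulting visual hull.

full grid |V| = 512
V1 z: intersect with XY mask (37 set) -- 296 left
V2 x: intersect with YZ mask (38 set) -- 171 left
V3 y: intersect with XZ mask (40 set) -- 109 left

remaining voxels: 109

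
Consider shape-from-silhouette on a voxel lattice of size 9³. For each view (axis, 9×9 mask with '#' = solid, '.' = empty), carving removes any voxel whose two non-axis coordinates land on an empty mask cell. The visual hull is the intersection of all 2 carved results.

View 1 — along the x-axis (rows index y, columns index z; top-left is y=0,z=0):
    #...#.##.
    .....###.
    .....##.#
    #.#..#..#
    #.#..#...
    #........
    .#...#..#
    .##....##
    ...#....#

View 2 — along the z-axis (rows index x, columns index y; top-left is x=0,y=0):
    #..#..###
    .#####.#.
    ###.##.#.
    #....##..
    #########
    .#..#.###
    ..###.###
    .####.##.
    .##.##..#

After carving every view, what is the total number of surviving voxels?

voxel count = 154

initial block: 9^3 = 729
after view 1 [x-axis, 27 of 81 cells solid] → remaining = 243
after view 2 [z-axis, 51 of 81 cells solid] → remaining = 154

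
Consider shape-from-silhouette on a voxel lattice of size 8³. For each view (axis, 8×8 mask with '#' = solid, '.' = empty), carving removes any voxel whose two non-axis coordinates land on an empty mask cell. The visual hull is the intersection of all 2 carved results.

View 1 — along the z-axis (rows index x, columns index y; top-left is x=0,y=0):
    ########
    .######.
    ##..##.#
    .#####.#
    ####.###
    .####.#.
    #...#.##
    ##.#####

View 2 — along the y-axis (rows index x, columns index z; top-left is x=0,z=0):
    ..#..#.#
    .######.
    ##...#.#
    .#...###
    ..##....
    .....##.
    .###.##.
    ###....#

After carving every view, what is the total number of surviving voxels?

before carving: 512 voxels (8×8×8)
V1 z: intersect with XY mask (48 set) -- 384 left
V2 y: intersect with XZ mask (30 set) -- 176 left

remaining voxels: 176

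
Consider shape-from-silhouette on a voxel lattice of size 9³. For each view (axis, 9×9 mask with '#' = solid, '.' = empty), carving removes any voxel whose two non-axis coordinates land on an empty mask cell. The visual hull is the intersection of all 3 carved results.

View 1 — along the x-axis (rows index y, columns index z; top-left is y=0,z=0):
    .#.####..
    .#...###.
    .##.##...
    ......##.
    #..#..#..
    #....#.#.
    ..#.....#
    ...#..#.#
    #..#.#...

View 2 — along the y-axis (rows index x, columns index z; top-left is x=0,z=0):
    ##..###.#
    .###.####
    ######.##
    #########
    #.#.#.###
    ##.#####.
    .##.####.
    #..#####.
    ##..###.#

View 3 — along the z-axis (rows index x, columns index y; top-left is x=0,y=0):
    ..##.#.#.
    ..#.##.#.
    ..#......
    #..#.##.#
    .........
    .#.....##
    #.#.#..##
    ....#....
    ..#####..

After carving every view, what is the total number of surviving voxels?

remaining voxels: 69

before carving: 729 voxels (9×9×9)
  1. axis=0 (YZ plane), |mask|=29  ⇒  voxels=261
  2. axis=1 (XZ plane), |mask|=61  ⇒  voxels=201
  3. axis=2 (XY plane), |mask|=28  ⇒  voxels=69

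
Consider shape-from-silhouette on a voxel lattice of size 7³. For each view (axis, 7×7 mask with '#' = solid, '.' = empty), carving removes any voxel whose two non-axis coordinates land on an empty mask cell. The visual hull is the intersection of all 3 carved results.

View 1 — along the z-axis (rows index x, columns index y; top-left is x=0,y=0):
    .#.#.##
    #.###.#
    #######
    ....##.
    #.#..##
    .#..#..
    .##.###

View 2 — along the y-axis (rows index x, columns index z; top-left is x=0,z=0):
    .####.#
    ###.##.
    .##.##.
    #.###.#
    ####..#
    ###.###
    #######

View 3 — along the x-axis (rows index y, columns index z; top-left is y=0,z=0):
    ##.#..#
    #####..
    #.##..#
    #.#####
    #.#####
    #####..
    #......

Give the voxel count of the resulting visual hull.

before carving: 343 voxels (7×7×7)
step 1: project along z, AND mask (29/49) → |grid| = 203
step 2: project along y, AND mask (37/49) → |grid| = 150
step 3: project along x, AND mask (31/49) → |grid| = 91

voxel count = 91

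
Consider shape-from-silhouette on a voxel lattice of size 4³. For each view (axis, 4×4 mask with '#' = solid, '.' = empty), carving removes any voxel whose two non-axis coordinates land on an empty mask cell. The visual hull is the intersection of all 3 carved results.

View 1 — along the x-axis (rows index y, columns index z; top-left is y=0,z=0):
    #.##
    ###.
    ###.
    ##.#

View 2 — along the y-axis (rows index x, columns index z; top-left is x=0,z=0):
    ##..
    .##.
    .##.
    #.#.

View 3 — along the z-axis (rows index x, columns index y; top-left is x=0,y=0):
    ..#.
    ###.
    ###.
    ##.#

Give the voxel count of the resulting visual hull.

|visual hull| = 17

before carving: 64 voxels (4×4×4)
  1. axis=0 (YZ plane), |mask|=12  ⇒  voxels=48
  2. axis=1 (XZ plane), |mask|=8  ⇒  voxels=26
  3. axis=2 (XY plane), |mask|=10  ⇒  voxels=17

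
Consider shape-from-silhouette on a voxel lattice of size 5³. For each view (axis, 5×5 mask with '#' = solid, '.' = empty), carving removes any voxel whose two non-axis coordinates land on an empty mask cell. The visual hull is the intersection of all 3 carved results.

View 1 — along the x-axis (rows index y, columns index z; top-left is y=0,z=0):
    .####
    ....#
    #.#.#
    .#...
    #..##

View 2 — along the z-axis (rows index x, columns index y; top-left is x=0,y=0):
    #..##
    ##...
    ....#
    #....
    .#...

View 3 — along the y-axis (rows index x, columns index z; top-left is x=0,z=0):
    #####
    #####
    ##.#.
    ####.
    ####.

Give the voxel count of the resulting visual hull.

remaining voxels: 18

before carving: 125 voxels (5×5×5)
step 1: project along x, AND mask (12/25) → |grid| = 60
step 2: project along z, AND mask (8/25) → |grid| = 21
step 3: project along y, AND mask (21/25) → |grid| = 18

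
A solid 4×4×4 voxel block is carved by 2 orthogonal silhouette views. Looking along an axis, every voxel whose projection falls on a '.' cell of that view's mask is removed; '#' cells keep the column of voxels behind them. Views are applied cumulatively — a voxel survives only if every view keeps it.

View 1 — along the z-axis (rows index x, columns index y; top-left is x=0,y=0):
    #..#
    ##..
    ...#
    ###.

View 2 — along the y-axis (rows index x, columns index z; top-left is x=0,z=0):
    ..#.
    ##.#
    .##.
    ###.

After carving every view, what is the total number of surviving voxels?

19 voxels

before carving: 64 voxels (4×4×4)
carve view 1 (along z, XY-mask fill 8/16): 32 voxels remain
carve view 2 (along y, XZ-mask fill 9/16): 19 voxels remain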